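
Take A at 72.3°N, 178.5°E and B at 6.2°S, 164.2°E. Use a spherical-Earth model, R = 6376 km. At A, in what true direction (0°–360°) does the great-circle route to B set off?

N = sin Δλ·cos φ₂ = -0.2456;  D = cos φ₁ sin φ₂ − sin φ₁ cos φ₂ cos Δλ = -0.9506
initial course = atan2(N, D) = 194.48°

194.5°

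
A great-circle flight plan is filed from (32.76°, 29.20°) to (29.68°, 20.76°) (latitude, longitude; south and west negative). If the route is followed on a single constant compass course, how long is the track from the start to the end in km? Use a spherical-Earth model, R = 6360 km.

Δψ = ln[tan(π/4+φ₂/2)/tan(π/4+φ₁/2)] = -0.0629;  Δφ = -0.0538 rad,  Δλ = -0.1473 rad
q = Δφ/Δψ = 0.8550
d = R·√(Δφ² + q²Δλ²) = 6360·0.13694 = 871 km

871 km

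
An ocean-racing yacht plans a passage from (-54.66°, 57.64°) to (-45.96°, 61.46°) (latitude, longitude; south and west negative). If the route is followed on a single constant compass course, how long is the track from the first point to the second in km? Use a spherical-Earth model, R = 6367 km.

Rhumb course C = atan2(Δλ, Δψ) with Δψ = ln[tan(π/4+φ₂/2)/tan(π/4+φ₁/2)] = +0.2387, Δλ = +0.0667 → C = 15.61°
d = R·|Δφ| / |cos C| = 6367·0.15184 / 0.96312 = 1004 km

1004 km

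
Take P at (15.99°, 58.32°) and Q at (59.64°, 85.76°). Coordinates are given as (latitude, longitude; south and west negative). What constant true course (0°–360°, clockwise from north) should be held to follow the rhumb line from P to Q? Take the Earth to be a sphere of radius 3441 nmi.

25.1°

Meridional parts: M(φ₁)=+0.2828, M(φ₂)=+1.3045 → ΔM = +1.0217;  Δλ = +0.4789 rad
tan C = Δλ / ΔM = +0.4688 → C = 25.11°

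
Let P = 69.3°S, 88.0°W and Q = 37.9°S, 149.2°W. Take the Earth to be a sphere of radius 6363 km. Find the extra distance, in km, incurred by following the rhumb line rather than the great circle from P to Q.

165 km

Great circle: cos σ = sin φ₁ sin φ₂ + cos φ₁ cos φ₂ cos Δλ,  σ = 0.7827 rad → d_gc = 4980.4 km
Rhumb line: Δψ = +0.9845, q = Δφ/Δψ = 0.5567, d_rh = R√(Δφ²+q²Δλ²) = 5145.3 km
Excess = 5145.3 − 4980.4 = 164.9 ≈ 165 km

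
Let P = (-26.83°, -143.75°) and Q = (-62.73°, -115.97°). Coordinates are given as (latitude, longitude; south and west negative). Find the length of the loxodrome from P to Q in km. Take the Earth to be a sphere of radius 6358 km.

Rhumb course C = atan2(Δλ, Δψ) with Δψ = ln[tan(π/4+φ₂/2)/tan(π/4+φ₁/2)] = -0.9301, Δλ = +0.4849 → C = 152.47°
d = R·|Δφ| / |cos C| = 6358·0.62657 / 0.88674 = 4493 km

4493 km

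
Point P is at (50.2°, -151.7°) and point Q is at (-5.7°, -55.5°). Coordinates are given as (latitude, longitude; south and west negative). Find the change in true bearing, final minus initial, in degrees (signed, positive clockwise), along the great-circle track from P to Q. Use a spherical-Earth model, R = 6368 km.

Initial bearing θ₁ = atan2(sin Δλ cos φ₂, cos φ₁ sin φ₂ − sin φ₁ cos φ₂ cos Δλ) = 88.90°
Final bearing θ₂ = (initial bearing from the destination back to the start) + 180° = 139.97°
Δθ = θ₂ − θ₁ = +51.1°

+51.1°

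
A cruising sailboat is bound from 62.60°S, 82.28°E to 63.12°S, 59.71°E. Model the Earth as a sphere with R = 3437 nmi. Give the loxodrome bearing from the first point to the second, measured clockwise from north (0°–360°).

Meridional parts: M(φ₁)=-1.4115, M(φ₂)=-1.4314 → ΔM = -0.0199;  Δλ = -0.3939 rad
tan C = Δλ / ΔM = +19.7988 → C = 267.11°

267.1°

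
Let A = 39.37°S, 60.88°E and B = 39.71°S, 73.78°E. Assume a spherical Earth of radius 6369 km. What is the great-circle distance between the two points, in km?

Haversine: a = sin²(Δφ/2)+cos φ₁ cos φ₂ sin²(Δλ/2) = 0.00751;  σ = 2·atan2(√a,√(1−a))
σ = 9.945° → d = Rσ = 6369·0.17358 = 1106 km

1106 km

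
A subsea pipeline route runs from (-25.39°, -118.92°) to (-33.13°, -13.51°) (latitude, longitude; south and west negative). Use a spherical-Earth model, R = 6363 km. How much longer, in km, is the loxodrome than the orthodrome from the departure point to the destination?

Great circle: cos σ = sin φ₁ sin φ₂ + cos φ₁ cos φ₂ cos Δλ,  σ = 1.5375 rad → d_gc = 9783.0 km
Rhumb line: Δψ = -0.1550, q = Δφ/Δψ = 0.8713, d_rh = R√(Δφ²+q²Δλ²) = 10236.2 km
Excess = 10236.2 − 9783.0 = 453.2 ≈ 453 km

453 km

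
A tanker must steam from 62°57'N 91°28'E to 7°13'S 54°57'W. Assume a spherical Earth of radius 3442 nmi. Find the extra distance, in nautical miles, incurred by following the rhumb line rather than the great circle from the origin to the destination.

Great circle: cos σ = sin φ₁ sin φ₂ + cos φ₁ cos φ₂ cos Δλ,  σ = 2.0803 rad → d_gc = 7160.4 nmi
Rhumb line: Δψ = -1.5512, q = Δφ/Δψ = 0.7895, d_rh = R√(Δφ²+q²Δλ²) = 8123.5 nmi
Excess = 8123.5 − 7160.4 = 963.1 ≈ 963 nmi

963 nmi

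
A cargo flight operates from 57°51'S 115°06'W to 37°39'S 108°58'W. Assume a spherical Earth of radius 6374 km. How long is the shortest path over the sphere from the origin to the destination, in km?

cos σ = sin φ₁ sin φ₂ + cos φ₁ cos φ₂ cos Δλ
      = sin(-57.85°)sin(-37.65°) + cos(-57.85°)cos(-37.65°)cos(6.13°) = 0.9361
σ = 20.596° → d = Rσ = 6374·0.35948 = 2291 km

2291 km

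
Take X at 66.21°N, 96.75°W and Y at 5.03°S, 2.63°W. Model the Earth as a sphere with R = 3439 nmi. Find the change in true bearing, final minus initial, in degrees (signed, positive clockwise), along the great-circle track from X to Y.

+67.9°

At departure: θ₁ = atan2(sin Δλ cos φ₂, cos φ₁ sin φ₂ − sin φ₁ cos φ₂ cos Δλ) = 88.26°
At arrival: θ₂ = atan2(sin Δλ cos φ₁, −cos φ₂ sin φ₁ + sin φ₂ cos φ₁ cos Δλ) = 156.12°
Δθ = θ₂ − θ₁ = +67.9°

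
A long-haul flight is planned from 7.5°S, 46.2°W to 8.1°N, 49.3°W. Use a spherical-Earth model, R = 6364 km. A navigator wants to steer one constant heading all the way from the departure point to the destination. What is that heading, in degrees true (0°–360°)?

Δψ = ln[tan(π/4+φ₂/2)/tan(π/4+φ₁/2)] = +0.2731
Δλ = -0.0541 rad (taken the short way round)
course = atan2(Δλ, Δψ) = 348.79°

348.8°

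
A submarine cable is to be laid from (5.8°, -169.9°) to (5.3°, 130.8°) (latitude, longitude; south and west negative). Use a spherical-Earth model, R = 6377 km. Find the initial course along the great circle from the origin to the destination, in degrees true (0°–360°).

272.7°

N = sin Δλ·cos φ₂ = -0.8562;  D = cos φ₁ sin φ₂ − sin φ₁ cos φ₂ cos Δλ = +0.0405
initial course = atan2(N, D) = 272.71°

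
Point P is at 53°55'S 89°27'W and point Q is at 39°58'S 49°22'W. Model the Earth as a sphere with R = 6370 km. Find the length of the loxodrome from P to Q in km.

3393 km

Rhumb course C = atan2(Δλ, Δψ) with Δψ = ln[tan(π/4+φ₂/2)/tan(π/4+φ₁/2)] = +0.3596, Δλ = +0.6996 → C = 62.80°
d = R·|Δφ| / |cos C| = 6370·0.24347 / 0.45711 = 3393 km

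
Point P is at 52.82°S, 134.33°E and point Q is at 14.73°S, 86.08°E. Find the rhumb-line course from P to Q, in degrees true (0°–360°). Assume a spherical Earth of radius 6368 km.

314.6°

Meridional parts: M(φ₁)=-1.0896, M(φ₂)=-0.2600 → ΔM = +0.8297;  Δλ = -0.8421 rad
tan C = Δλ / ΔM = -1.0150 → C = 314.57°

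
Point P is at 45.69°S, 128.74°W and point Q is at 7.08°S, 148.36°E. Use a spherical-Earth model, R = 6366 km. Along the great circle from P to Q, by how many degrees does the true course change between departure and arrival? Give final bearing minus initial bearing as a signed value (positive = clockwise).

Initial bearing θ₁ = atan2(sin Δλ cos φ₂, cos φ₁ sin φ₂ − sin φ₁ cos φ₂ cos Δλ) = 270.10°
Final bearing θ₂ = (initial bearing from the destination back to the start) + 180° = 315.26°
Δθ = θ₂ − θ₁ = +45.2°

+45.2°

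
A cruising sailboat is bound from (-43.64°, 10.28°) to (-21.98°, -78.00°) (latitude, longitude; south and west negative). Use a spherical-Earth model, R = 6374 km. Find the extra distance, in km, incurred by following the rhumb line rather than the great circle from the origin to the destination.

298 km

Great circle: cos σ = sin φ₁ sin φ₂ + cos φ₁ cos φ₂ cos Δλ,  σ = 1.2886 rad → d_gc = 8213.7 km
Rhumb line: Δψ = +0.4548, q = Δφ/Δψ = 0.8312, d_rh = R√(Δφ²+q²Δλ²) = 8511.5 km
Excess = 8511.5 − 8213.7 = 297.8 ≈ 298 km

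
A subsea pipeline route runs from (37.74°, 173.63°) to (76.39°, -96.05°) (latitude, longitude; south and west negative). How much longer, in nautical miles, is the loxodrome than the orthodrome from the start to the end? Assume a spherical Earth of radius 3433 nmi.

Great circle: cos σ = sin φ₁ sin φ₂ + cos φ₁ cos φ₂ cos Δλ,  σ = 0.9350 rad → d_gc = 3209.7 nmi
Rhumb line: Δψ = +1.4136, q = Δφ/Δψ = 0.4772, d_rh = R√(Δφ²+q²Δλ²) = 3468.7 nmi
Excess = 3468.7 − 3209.7 = 259.0 ≈ 259 nmi

259 nmi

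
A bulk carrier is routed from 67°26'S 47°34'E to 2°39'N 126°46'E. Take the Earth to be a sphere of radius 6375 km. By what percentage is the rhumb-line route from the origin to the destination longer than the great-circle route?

3.3%

Great circle: σ = 1.5417 rad → d_gc = Rσ = 9828.0 km
Rhumb: Δφ = +1.2232, Δλ = +1.3823, Δψ = +1.6581, q = Δφ/Δψ = 0.7377 → d_rh = R√(Δφ²+q²Δλ²) = 10152.1 km
Excess = (10152.1 − 9828.0) / 9828.0 = 324.1 / 9828.0 = 3.30% ≈ 3.3%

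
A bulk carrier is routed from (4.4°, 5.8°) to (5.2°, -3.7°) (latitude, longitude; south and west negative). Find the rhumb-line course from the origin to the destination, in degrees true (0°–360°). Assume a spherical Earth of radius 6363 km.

274.8°

Δψ = ln[tan(π/4+φ₂/2)/tan(π/4+φ₁/2)] = +0.0140
Δλ = -0.1658 rad (taken the short way round)
course = atan2(Δλ, Δψ) = 274.83°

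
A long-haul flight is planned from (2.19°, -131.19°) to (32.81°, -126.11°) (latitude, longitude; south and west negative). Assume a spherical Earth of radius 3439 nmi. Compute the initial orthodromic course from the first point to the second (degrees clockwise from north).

θ = atan2( sin Δλ·cos φ₂ ,  cos φ₁ sin φ₂ − sin φ₁ cos φ₂ cos Δλ )
  = atan2(+0.0744, +0.5095) = 8.31°

8.3°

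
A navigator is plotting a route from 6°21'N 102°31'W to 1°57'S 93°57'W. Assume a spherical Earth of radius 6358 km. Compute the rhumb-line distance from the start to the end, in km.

1323 km

Δψ = ln[tan(π/4+φ₂/2)/tan(π/4+φ₁/2)] = -0.1451;  Δφ = -0.1449 rad,  Δλ = +0.1495 rad
q = Δφ/Δψ = 0.9984
d = R·√(Δφ² + q²Δλ²) = 6358·0.20801 = 1323 km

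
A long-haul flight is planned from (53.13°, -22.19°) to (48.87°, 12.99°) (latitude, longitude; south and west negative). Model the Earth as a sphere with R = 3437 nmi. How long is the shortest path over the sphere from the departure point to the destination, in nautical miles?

cos σ = sin φ₁ sin φ₂ + cos φ₁ cos φ₂ cos Δλ
      = sin(53.13°)sin(48.87°) + cos(53.13°)cos(48.87°)cos(35.18°) = 0.9252
σ = 22.309° → d = Rσ = 3437·0.38936 = 1338 nmi

1338 nmi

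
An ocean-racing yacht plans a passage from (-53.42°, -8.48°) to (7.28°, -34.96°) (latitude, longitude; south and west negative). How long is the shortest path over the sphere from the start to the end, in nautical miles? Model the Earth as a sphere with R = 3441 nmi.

3886 nmi

cos σ = sin φ₁ sin φ₂ + cos φ₁ cos φ₂ cos Δλ
      = sin(-53.42°)sin(7.28°) + cos(-53.42°)cos(7.28°)cos(-26.48°) = 0.4274
σ = 64.699° → d = Rσ = 3441·1.12922 = 3886 nmi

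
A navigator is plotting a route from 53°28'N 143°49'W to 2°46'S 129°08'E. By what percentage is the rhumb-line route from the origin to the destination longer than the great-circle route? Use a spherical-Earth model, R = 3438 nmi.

Great circle: σ = 1.5790 rad → d_gc = Rσ = 5428.5 nmi
Rhumb: Δφ = -0.9815, Δλ = -1.5193, Δψ = -1.1567, q = Δφ/Δψ = 0.8485 → d_rh = R√(Δφ²+q²Δλ²) = 5570.2 nmi
Excess = (5570.2 − 5428.5) / 5428.5 = 141.7 / 5428.5 = 2.61% ≈ 2.6%

2.6%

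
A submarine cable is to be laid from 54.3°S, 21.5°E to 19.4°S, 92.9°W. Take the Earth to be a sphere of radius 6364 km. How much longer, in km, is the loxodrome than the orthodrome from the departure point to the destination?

Great circle: cos σ = sin φ₁ sin φ₂ + cos φ₁ cos φ₂ cos Δλ,  σ = 1.5284 rad → d_gc = 9726.8 km
Rhumb line: Δψ = +0.7879, q = Δφ/Δψ = 0.7731, d_rh = R√(Δφ²+q²Δλ²) = 10561.1 km
Excess = 10561.1 − 9726.8 = 834.3 ≈ 834 km

834 km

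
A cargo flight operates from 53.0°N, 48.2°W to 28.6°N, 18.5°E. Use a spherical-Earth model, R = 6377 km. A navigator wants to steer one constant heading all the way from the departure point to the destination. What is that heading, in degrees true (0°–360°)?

Meridional parts: M(φ₁)=+1.0948, M(φ₂)=+0.5213 → ΔM = -0.5735;  Δλ = +1.1641 rad
tan C = Δλ / ΔM = -2.0297 → C = 116.23°

116.2°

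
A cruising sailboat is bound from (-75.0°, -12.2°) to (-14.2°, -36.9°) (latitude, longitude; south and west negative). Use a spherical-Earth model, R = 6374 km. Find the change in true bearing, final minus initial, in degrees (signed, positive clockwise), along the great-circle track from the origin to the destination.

+20.2°

Initial bearing θ₁ = atan2(sin Δλ cos φ₂, cos φ₁ sin φ₂ − sin φ₁ cos φ₂ cos Δλ) = 332.77°
Final bearing θ₂ = (initial bearing from the destination back to the start) + 180° = 352.98°
Δθ = θ₂ − θ₁ = +20.2°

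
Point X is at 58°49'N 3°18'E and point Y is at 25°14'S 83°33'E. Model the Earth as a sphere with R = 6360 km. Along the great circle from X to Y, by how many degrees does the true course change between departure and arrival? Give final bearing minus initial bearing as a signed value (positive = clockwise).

+36.3°

At departure: θ₁ = atan2(sin Δλ cos φ₂, cos φ₁ sin φ₂ − sin φ₁ cos φ₂ cos Δλ) = 111.53°
At arrival: θ₂ = atan2(sin Δλ cos φ₁, −cos φ₂ sin φ₁ + sin φ₂ cos φ₁ cos Δλ) = 147.83°
Δθ = θ₂ − θ₁ = +36.3°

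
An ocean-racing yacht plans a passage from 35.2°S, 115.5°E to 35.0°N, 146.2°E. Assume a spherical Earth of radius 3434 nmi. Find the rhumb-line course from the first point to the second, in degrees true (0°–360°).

22.2°

Meridional parts: M(φ₁)=-0.6571, M(φ₂)=+0.6528 → ΔM = +1.3099;  Δλ = +0.5358 rad
tan C = Δλ / ΔM = +0.4090 → C = 22.25°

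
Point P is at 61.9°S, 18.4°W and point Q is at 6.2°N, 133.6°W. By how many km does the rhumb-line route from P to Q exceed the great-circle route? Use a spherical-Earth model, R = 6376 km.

Great circle: cos σ = sin φ₁ sin φ₂ + cos φ₁ cos φ₂ cos Δλ,  σ = 1.8699 rad → d_gc = 11922.3 km
Rhumb line: Δψ = +1.4937, q = Δφ/Δψ = 0.7957, d_rh = R√(Δφ²+q²Δλ²) = 12707.9 km
Excess = 12707.9 − 11922.3 = 785.6 ≈ 786 km

786 km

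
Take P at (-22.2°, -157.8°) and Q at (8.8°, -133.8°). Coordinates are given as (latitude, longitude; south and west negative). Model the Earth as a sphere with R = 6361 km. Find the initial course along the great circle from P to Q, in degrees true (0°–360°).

39.8°

θ = atan2( sin Δλ·cos φ₂ ,  cos φ₁ sin φ₂ − sin φ₁ cos φ₂ cos Δλ )
  = atan2(+0.4019, +0.4828) = 39.78°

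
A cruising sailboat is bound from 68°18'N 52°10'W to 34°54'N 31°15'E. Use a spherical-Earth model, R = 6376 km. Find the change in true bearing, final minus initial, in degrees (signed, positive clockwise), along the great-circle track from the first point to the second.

At departure: θ₁ = atan2(sin Δλ cos φ₂, cos φ₁ sin φ₂ − sin φ₁ cos φ₂ cos Δλ) = 81.33°
At arrival: θ₂ = atan2(sin Δλ cos φ₁, −cos φ₂ sin φ₁ + sin φ₂ cos φ₁ cos Δλ) = 153.53°
Δθ = θ₂ − θ₁ = +72.2°

+72.2°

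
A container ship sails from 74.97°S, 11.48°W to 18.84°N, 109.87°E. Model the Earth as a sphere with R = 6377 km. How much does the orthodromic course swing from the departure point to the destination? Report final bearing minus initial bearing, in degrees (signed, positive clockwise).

Initial bearing θ₁ = atan2(sin Δλ cos φ₂, cos φ₁ sin φ₂ − sin φ₁ cos φ₂ cos Δλ) = 115.86°
Final bearing θ₂ = (initial bearing from the destination back to the start) + 180° = 14.27°
Δθ = θ₂ − θ₁ = -101.6°

-101.6°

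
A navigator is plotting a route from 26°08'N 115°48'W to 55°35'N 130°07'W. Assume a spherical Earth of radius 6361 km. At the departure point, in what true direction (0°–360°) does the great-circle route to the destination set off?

344.4°

N = sin Δλ·cos φ₂ = -0.1398;  D = cos φ₁ sin φ₂ − sin φ₁ cos φ₂ cos Δλ = +0.4994
initial course = atan2(N, D) = 344.36°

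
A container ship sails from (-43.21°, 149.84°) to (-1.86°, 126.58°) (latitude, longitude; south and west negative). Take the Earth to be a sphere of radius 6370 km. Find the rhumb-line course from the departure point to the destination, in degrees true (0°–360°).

Δψ = ln[tan(π/4+φ₂/2)/tan(π/4+φ₁/2)] = +0.8054
Δλ = -0.4060 rad (taken the short way round)
course = atan2(Δλ, Δψ) = 333.25°

333.2°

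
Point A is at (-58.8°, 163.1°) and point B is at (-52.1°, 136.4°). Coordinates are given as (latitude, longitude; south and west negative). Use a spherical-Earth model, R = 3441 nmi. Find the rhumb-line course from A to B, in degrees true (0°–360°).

293.9°

Δψ = ln[tan(π/4+φ₂/2)/tan(π/4+φ₁/2)] = +0.2068
Δλ = -0.4660 rad (taken the short way round)
course = atan2(Δλ, Δψ) = 293.93°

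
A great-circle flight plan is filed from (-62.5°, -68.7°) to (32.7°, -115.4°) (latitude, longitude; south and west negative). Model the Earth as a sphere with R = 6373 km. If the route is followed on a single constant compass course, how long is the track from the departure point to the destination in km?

11425 km

Rhumb course C = atan2(Δλ, Δψ) with Δψ = ln[tan(π/4+φ₂/2)/tan(π/4+φ₁/2)] = +2.0122, Δλ = -0.8151 → C = 337.95°
d = R·|Δφ| / |cos C| = 6373·1.66155 / 0.92685 = 11425 km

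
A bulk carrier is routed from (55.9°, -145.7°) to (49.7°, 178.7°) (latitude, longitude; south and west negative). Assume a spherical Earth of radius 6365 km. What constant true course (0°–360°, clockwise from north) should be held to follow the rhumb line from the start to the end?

253.9°

Δψ = ln[tan(π/4+φ₂/2)/tan(π/4+φ₁/2)] = -0.1794
Δλ = -0.6213 rad (taken the short way round)
course = atan2(Δλ, Δψ) = 253.90°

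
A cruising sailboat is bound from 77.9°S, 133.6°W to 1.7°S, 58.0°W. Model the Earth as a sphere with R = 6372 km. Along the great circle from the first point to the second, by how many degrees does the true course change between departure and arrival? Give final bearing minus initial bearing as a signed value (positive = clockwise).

-64.5°

Initial bearing θ₁ = atan2(sin Δλ cos φ₂, cos φ₁ sin φ₂ − sin φ₁ cos φ₂ cos Δλ) = 76.25°
Final bearing θ₂ = (initial bearing from the destination back to the start) + 180° = 11.75°
Δθ = θ₂ − θ₁ = -64.5°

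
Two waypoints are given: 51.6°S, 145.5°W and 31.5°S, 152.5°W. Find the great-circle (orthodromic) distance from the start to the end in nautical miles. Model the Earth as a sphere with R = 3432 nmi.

1243 nmi

Haversine: a = sin²(Δφ/2)+cos φ₁ cos φ₂ sin²(Δλ/2) = 0.03243;  σ = 2·atan2(√a,√(1−a))
σ = 20.748° → d = Rσ = 3432·0.36212 = 1243 nmi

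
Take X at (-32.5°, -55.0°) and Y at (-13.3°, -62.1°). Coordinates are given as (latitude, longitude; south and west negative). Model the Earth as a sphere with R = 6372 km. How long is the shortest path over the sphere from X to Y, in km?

Haversine: a = sin²(Δφ/2)+cos φ₁ cos φ₂ sin²(Δλ/2) = 0.03096;  σ = 2·atan2(√a,√(1−a))
σ = 20.268° → d = Rσ = 6372·0.35374 = 2254 km

2254 km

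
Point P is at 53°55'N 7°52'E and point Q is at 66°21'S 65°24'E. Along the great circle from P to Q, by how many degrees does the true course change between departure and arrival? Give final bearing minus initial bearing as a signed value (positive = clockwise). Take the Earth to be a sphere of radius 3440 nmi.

-13.6°

At departure: θ₁ = atan2(sin Δλ cos φ₂, cos φ₁ sin φ₂ − sin φ₁ cos φ₂ cos Δλ) = 154.62°
At arrival: θ₂ = atan2(sin Δλ cos φ₁, −cos φ₂ sin φ₁ + sin φ₂ cos φ₁ cos Δλ) = 141.01°
Δθ = θ₂ − θ₁ = -13.6°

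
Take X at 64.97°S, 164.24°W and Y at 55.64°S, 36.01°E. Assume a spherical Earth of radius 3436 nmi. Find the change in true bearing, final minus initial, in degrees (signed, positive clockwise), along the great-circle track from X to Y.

+156.8°

Initial bearing θ₁ = atan2(sin Δλ cos φ₂, cos φ₁ sin φ₂ − sin φ₁ cos φ₂ cos Δλ) = 193.26°
Final bearing θ₂ = (initial bearing from the destination back to the start) + 180° = 350.10°
Δθ = θ₂ − θ₁ = +156.8°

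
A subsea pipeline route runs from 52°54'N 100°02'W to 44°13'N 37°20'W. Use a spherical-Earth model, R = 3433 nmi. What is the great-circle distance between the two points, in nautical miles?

Haversine: a = sin²(Δφ/2)+cos φ₁ cos φ₂ sin²(Δλ/2) = 0.12275;  σ = 2·atan2(√a,√(1−a))
σ = 41.018° → d = Rσ = 3433·0.71591 = 2458 nmi

2458 nmi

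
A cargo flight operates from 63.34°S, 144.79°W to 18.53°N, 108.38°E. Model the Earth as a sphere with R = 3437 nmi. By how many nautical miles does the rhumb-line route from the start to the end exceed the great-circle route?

295 nmi

Great circle: cos σ = sin φ₁ sin φ₂ + cos φ₁ cos φ₂ cos Δλ,  σ = 1.9902 rad → d_gc = 6840.2 nmi
Rhumb line: Δψ = +1.7691, q = Δφ/Δψ = 0.8077, d_rh = R√(Δφ²+q²Δλ²) = 7135.1 nmi
Excess = 7135.1 − 6840.2 = 294.9 ≈ 295 nmi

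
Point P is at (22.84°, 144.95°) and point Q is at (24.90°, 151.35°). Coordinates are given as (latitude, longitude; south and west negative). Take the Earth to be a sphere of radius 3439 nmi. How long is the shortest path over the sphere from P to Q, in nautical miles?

372 nmi

cos σ = sin φ₁ sin φ₂ + cos φ₁ cos φ₂ cos Δλ
      = sin(22.84°)sin(24.90°) + cos(22.84°)cos(24.90°)cos(6.40°) = 0.9941
σ = 6.204° → d = Rσ = 3439·0.10827 = 372 nmi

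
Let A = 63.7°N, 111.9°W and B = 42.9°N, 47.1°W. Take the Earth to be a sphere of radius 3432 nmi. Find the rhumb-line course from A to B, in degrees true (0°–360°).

Δψ = ln[tan(π/4+φ₂/2)/tan(π/4+φ₁/2)] = -0.6236
Δλ = +1.1310 rad (taken the short way round)
course = atan2(Δλ, Δψ) = 118.87°

118.9°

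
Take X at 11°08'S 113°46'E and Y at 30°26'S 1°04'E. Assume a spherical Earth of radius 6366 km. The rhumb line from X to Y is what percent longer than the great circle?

3.2%

Great circle: σ = 1.8015 rad → d_gc = Rσ = 11468.4 km
Rhumb: Δφ = -0.3368, Δλ = -1.9670, Δψ = -0.3625, q = Δφ/Δψ = 0.9292 → d_rh = R√(Δφ²+q²Δλ²) = 11831.4 km
Excess = (11831.4 − 11468.4) / 11468.4 = 363.0 / 11468.4 = 3.17% ≈ 3.2%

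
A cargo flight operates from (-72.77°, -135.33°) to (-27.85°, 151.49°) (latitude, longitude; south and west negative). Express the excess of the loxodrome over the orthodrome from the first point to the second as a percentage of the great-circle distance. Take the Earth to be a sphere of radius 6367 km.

Great circle: σ = 1.0216 rad → d_gc = Rσ = 6504.7 km
Rhumb: Δφ = +0.7840, Δλ = -1.2772, Δψ = +1.3807, q = Δφ/Δψ = 0.5678 → d_rh = R√(Δφ²+q²Δλ²) = 6800.0 km
Excess = (6800.0 − 6504.7) / 6504.7 = 295.3 / 6504.7 = 4.54% ≈ 4.5%

4.5%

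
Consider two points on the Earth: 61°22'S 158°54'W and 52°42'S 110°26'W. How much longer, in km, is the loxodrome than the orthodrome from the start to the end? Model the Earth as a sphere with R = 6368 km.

65 km

Great circle: cos σ = sin φ₁ sin φ₂ + cos φ₁ cos φ₂ cos Δλ,  σ = 0.4718 rad → d_gc = 3004.6 km
Rhumb line: Δψ = +0.2795, q = Δφ/Δψ = 0.5412, d_rh = R√(Δφ²+q²Δλ²) = 3070.0 km
Excess = 3070.0 − 3004.6 = 65.4 ≈ 65 km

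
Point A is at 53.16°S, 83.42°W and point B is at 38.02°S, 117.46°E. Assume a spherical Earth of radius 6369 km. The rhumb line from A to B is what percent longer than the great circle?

28.0%

Great circle: σ = 1.5192 rad → d_gc = Rσ = 9675.5 km
Rhumb: Δφ = +0.2642, Δλ = -2.7772, Δψ = +0.3811, q = Δφ/Δψ = 0.6935 → d_rh = R√(Δφ²+q²Δλ²) = 12380.6 km
Excess = (12380.6 − 9675.5) / 9675.5 = 2705.1 / 9675.5 = 27.96% ≈ 28.0%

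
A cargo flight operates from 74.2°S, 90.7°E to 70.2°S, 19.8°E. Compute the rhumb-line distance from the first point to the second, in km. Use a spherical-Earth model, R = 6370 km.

Δψ = ln[tan(π/4+φ₂/2)/tan(π/4+φ₁/2)] = +0.2293;  Δφ = +0.0698 rad,  Δλ = -1.2374 rad
q = Δφ/Δψ = 0.3044
d = R·√(Δφ² + q²Δλ²) = 6370·0.38312 = 2440 km

2440 km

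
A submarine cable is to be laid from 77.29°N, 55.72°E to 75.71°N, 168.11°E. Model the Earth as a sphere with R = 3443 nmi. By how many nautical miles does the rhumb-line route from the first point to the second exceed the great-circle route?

Great circle: cos σ = sin φ₁ sin φ₂ + cos φ₁ cos φ₂ cos Δλ,  σ = 0.3907 rad → d_gc = 1345.3 nmi
Rhumb line: Δψ = -0.1183, q = Δφ/Δψ = 0.2332, d_rh = R√(Δφ²+q²Δλ²) = 1577.7 nmi
Excess = 1577.7 − 1345.3 = 232.4 ≈ 232 nmi

232 nmi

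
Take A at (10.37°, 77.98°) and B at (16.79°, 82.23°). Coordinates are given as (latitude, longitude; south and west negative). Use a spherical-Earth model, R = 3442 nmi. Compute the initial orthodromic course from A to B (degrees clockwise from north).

32.3°

θ = atan2( sin Δλ·cos φ₂ ,  cos φ₁ sin φ₂ − sin φ₁ cos φ₂ cos Δλ )
  = atan2(+0.0709, +0.1123) = 32.29°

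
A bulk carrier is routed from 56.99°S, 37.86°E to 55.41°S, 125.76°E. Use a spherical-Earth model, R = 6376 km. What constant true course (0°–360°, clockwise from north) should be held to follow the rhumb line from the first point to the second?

88.1°

Meridional parts: M(φ₁)=-1.2164, M(φ₂)=-1.1668 → ΔM = +0.0496;  Δλ = +1.5341 rad
tan C = Δλ / ΔM = +30.9430 → C = 88.15°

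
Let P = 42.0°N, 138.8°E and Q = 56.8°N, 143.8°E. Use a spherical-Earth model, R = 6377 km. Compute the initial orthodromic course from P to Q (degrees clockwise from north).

θ = atan2( sin Δλ·cos φ₂ ,  cos φ₁ sin φ₂ − sin φ₁ cos φ₂ cos Δλ )
  = atan2(+0.0477, +0.2568) = 10.53°

10.5°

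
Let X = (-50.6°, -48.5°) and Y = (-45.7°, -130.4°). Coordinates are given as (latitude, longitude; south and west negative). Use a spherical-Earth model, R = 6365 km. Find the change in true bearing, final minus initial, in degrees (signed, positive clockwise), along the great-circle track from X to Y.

Initial bearing θ₁ = atan2(sin Δλ cos φ₂, cos φ₁ sin φ₂ − sin φ₁ cos φ₂ cos Δλ) = 241.32°
Final bearing θ₂ = (initial bearing from the destination back to the start) + 180° = 307.12°
Δθ = θ₂ − θ₁ = +65.8°

+65.8°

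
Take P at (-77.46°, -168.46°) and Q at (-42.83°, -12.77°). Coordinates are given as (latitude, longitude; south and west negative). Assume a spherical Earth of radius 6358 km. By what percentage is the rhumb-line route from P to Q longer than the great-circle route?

30.2%

Great circle: σ = 1.0257 rad → d_gc = Rσ = 6521.4 km
Rhumb: Δφ = +0.6044, Δλ = +2.7173, Δψ = +1.3797, q = Δφ/Δψ = 0.4381 → d_rh = R√(Δφ²+q²Δλ²) = 8488.3 km
Excess = (8488.3 − 6521.4) / 6521.4 = 1966.9 / 6521.4 = 30.16% ≈ 30.2%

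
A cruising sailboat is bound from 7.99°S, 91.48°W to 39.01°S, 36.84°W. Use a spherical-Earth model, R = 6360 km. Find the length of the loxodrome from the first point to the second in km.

6461 km

Rhumb course C = atan2(Δλ, Δψ) with Δψ = ln[tan(π/4+φ₂/2)/tan(π/4+φ₁/2)] = -0.6006, Δλ = +0.9536 → C = 122.20°
d = R·|Δφ| / |cos C| = 6360·0.54140 / 0.53292 = 6461 km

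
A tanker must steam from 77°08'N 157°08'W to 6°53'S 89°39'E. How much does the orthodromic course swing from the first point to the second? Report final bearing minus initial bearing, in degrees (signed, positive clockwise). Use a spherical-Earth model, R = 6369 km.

-99.2°

Initial bearing θ₁ = atan2(sin Δλ cos φ₂, cos φ₁ sin φ₂ − sin φ₁ cos φ₂ cos Δλ) = 291.25°
Final bearing θ₂ = (initial bearing from the destination back to the start) + 180° = 192.07°
Δθ = θ₂ − θ₁ = -99.2°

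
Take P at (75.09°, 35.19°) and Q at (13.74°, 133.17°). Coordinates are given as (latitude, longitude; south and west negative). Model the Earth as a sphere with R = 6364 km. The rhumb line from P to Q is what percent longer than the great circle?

Great circle: σ = 1.3747 rad → d_gc = Rσ = 8748.7 km
Rhumb: Δφ = -1.0708, Δλ = +1.7101, Δψ = -1.7915, q = Δφ/Δψ = 0.5977 → d_rh = R√(Δφ²+q²Δλ²) = 9420.3 km
Excess = (9420.3 − 8748.7) / 8748.7 = 671.6 / 8748.7 = 7.68% ≈ 7.7%

7.7%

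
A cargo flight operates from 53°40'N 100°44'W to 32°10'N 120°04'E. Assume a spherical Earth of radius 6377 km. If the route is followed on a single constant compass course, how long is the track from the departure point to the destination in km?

Δψ = ln[tan(π/4+φ₂/2)/tan(π/4+φ₁/2)] = -0.5209;  Δφ = -0.3752 rad,  Δλ = -2.4295 rad
q = Δφ/Δψ = 0.7204
d = R·√(Δφ² + q²Δλ²) = 6377·1.79009 = 11415 km

11415 km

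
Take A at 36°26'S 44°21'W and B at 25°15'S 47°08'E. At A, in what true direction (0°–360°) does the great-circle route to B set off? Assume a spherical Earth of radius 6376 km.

111.6°

θ = atan2( sin Δλ·cos φ₂ ,  cos φ₁ sin φ₂ − sin φ₁ cos φ₂ cos Δλ )
  = atan2(+0.9042, -0.3571) = 111.55°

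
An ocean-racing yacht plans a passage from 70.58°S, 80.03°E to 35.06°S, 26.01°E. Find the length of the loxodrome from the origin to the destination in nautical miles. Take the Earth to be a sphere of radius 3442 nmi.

2798 nmi

Δψ = ln[tan(π/4+φ₂/2)/tan(π/4+φ₁/2)] = +1.1113;  Δφ = +0.6199 rad,  Δλ = -0.9428 rad
q = Δφ/Δψ = 0.5578
d = R·√(Δφ² + q²Δλ²) = 3442·0.81299 = 2798 nmi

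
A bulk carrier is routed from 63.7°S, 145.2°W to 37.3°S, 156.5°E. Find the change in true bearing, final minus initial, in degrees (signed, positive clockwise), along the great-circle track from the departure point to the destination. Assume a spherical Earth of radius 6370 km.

+47.7°

At departure: θ₁ = atan2(sin Δλ cos φ₂, cos φ₁ sin φ₂ − sin φ₁ cos φ₂ cos Δλ) = 278.92°
At arrival: θ₂ = atan2(sin Δλ cos φ₁, −cos φ₂ sin φ₁ + sin φ₂ cos φ₁ cos Δλ) = 326.62°
Δθ = θ₂ − θ₁ = +47.7°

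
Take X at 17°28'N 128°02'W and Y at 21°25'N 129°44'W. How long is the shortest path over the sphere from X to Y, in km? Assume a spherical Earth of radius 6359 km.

Haversine: a = sin²(Δφ/2)+cos φ₁ cos φ₂ sin²(Δλ/2) = 0.00138;  σ = 2·atan2(√a,√(1−a))
σ = 4.263° → d = Rσ = 6359·0.07440 = 473 km

473 km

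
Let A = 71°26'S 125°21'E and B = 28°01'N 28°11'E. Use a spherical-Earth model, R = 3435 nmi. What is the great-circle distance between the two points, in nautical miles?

cos σ = sin φ₁ sin φ₂ + cos φ₁ cos φ₂ cos Δλ
      = sin(-71.43°)sin(28.02°) + cos(-71.43°)cos(28.02°)cos(-97.17°) = -0.4803
σ = 118.708° → d = Rσ = 3435·2.07185 = 7117 nmi

7117 nmi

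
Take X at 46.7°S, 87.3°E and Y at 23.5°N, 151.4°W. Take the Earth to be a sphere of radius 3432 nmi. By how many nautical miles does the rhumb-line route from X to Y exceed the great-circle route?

Great circle: cos σ = sin φ₁ sin φ₂ + cos φ₁ cos φ₂ cos Δλ,  σ = 2.2356 rad → d_gc = 7672.7 nmi
Rhumb line: Δψ = +1.3461, q = Δφ/Δψ = 0.9102, d_rh = R√(Δφ²+q²Δλ²) = 7836.8 nmi
Excess = 7836.8 − 7672.7 = 164.1 ≈ 164 nmi

164 nmi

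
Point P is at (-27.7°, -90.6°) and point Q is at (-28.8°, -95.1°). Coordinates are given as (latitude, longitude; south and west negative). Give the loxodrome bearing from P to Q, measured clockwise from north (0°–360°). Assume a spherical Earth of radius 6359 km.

Meridional parts: M(φ₁)=-0.5035, M(φ₂)=-0.5253 → ΔM = -0.0218;  Δλ = -0.0785 rad
tan C = Δλ / ΔM = +3.6036 → C = 254.49°

254.5°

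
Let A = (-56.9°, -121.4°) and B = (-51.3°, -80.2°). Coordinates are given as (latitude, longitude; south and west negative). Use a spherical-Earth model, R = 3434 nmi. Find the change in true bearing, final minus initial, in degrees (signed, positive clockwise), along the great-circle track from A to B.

-33.9°

At departure: θ₁ = atan2(sin Δλ cos φ₂, cos φ₁ sin φ₂ − sin φ₁ cos φ₂ cos Δλ) = 94.46°
At arrival: θ₂ = atan2(sin Δλ cos φ₁, −cos φ₂ sin φ₁ + sin φ₂ cos φ₁ cos Δλ) = 60.55°
Δθ = θ₂ − θ₁ = -33.9°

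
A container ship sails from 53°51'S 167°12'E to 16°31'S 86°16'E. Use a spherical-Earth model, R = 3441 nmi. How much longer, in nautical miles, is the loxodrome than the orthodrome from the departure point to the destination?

Great circle: cos σ = sin φ₁ sin φ₂ + cos φ₁ cos φ₂ cos Δλ,  σ = 1.2465 rad → d_gc = 4289.1 nmi
Rhumb line: Δψ = +0.8274, q = Δφ/Δψ = 0.7875, d_rh = R√(Δφ²+q²Δλ²) = 4436.2 nmi
Excess = 4436.2 − 4289.1 = 147.1 ≈ 147 nmi

147 nmi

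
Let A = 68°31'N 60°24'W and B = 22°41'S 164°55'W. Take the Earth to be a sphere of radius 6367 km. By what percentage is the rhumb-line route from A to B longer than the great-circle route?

Great circle: σ = 2.0303 rad → d_gc = Rσ = 12927.2 km
Rhumb: Δφ = -1.5917, Δλ = -1.8242, Δψ = -2.0689, q = Δφ/Δψ = 0.7693 → d_rh = R√(Δφ²+q²Δλ²) = 13511.3 km
Excess = (13511.3 − 12927.2) / 12927.2 = 584.1 / 12927.2 = 4.52% ≈ 4.5%

4.5%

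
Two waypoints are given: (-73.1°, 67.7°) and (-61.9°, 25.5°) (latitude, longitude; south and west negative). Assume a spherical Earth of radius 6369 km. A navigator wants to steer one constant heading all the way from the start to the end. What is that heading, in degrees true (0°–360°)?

305.3°

Δψ = ln[tan(π/4+φ₂/2)/tan(π/4+φ₁/2)] = +0.5215
Δλ = -0.7365 rad (taken the short way round)
course = atan2(Δλ, Δψ) = 305.30°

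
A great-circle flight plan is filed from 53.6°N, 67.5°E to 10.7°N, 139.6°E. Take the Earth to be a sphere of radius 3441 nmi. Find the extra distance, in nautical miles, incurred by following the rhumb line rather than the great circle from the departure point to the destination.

Great circle: cos σ = sin φ₁ sin φ₂ + cos φ₁ cos φ₂ cos Δλ,  σ = 1.2359 rad → d_gc = 4252.8 nmi
Rhumb line: Δψ = -0.9245, q = Δφ/Δψ = 0.8099, d_rh = R√(Δφ²+q²Δλ²) = 4351.6 nmi
Excess = 4351.6 − 4252.8 = 98.8 ≈ 99 nmi

99 nmi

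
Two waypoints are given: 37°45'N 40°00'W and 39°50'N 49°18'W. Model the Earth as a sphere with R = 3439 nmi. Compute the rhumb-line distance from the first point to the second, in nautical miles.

453 nmi

Rhumb course C = atan2(Δλ, Δψ) with Δψ = ln[tan(π/4+φ₂/2)/tan(π/4+φ₁/2)] = +0.0467, Δλ = -0.1623 → C = 286.04°
d = R·|Δφ| / |cos C| = 3439·0.03636 / 0.27626 = 453 nmi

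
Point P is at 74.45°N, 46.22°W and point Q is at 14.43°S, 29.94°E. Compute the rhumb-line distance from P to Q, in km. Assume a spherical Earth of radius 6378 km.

Δψ = ln[tan(π/4+φ₂/2)/tan(π/4+φ₁/2)] = -2.2457;  Δφ = -1.5512 rad,  Δλ = +1.3292 rad
q = Δφ/Δψ = 0.6908
d = R·√(Δφ² + q²Δλ²) = 6378·1.80262 = 11497 km

11497 km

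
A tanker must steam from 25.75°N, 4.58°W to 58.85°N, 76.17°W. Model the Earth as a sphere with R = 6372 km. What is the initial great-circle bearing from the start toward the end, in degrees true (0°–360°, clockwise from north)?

N = sin Δλ·cos φ₂ = -0.4908;  D = cos φ₁ sin φ₂ − sin φ₁ cos φ₂ cos Δλ = +0.6999
initial course = atan2(N, D) = 324.96°

325.0°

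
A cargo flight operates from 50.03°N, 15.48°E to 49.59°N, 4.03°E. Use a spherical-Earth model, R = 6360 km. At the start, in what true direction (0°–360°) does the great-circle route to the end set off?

271.0°

N = sin Δλ·cos φ₂ = -0.1287;  D = cos φ₁ sin φ₂ − sin φ₁ cos φ₂ cos Δλ = +0.0022
initial course = atan2(N, D) = 270.98°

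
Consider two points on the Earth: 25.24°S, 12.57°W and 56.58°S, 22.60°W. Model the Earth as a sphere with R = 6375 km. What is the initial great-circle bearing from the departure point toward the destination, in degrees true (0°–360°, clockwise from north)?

θ = atan2( sin Δλ·cos φ₂ ,  cos φ₁ sin φ₂ − sin φ₁ cos φ₂ cos Δλ )
  = atan2(-0.0959, -0.5237) = 190.38°

190.4°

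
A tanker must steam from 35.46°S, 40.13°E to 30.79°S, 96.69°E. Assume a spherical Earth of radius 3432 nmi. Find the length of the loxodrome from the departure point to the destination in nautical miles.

2850 nmi

Rhumb course C = atan2(Δλ, Δψ) with Δψ = ln[tan(π/4+φ₂/2)/tan(π/4+φ₁/2)] = +0.0974, Δλ = +0.9872 → C = 84.37°
d = R·|Δφ| / |cos C| = 3432·0.08151 / 0.09816 = 2850 nmi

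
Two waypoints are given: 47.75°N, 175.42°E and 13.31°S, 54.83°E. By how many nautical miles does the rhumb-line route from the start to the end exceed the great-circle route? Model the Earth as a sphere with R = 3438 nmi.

Great circle: cos σ = sin φ₁ sin φ₂ + cos φ₁ cos φ₂ cos Δλ,  σ = 2.0983 rad → d_gc = 7214.0 nmi
Rhumb line: Δψ = -1.1854, q = Δφ/Δψ = 0.8990, d_rh = R√(Δφ²+q²Δλ²) = 7466.1 nmi
Excess = 7466.1 − 7214.0 = 252.1 ≈ 252 nmi

252 nmi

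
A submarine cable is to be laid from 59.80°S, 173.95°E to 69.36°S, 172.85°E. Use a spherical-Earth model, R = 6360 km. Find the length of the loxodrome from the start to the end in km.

Rhumb course C = atan2(Δλ, Δψ) with Δψ = ln[tan(π/4+φ₂/2)/tan(π/4+φ₁/2)] = -0.3932, Δλ = -0.0192 → C = 182.79°
d = R·|Δφ| / |cos C| = 6360·0.16685 / 0.99881 = 1062 km

1062 km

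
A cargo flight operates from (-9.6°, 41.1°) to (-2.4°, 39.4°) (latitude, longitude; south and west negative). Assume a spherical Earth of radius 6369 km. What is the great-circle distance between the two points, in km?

822 km

Haversine: a = sin²(Δφ/2)+cos φ₁ cos φ₂ sin²(Δλ/2) = 0.00416;  σ = 2·atan2(√a,√(1−a))
σ = 7.396° → d = Rσ = 6369·0.12908 = 822 km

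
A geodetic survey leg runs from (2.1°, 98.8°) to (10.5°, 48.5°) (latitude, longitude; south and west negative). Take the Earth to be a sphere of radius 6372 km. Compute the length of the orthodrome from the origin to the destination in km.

cos σ = sin φ₁ sin φ₂ + cos φ₁ cos φ₂ cos Δλ
      = sin(2.10°)sin(10.50°) + cos(2.10°)cos(10.50°)cos(-50.30°) = 0.6343
σ = 50.630° → d = Rσ = 6372·0.88366 = 5631 km

5631 km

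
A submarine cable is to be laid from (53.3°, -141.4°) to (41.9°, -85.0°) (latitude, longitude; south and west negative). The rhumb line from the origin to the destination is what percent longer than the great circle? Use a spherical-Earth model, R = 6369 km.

Great circle: σ = 0.6736 rad → d_gc = Rσ = 4289.9 km
Rhumb: Δφ = -0.1990, Δλ = +0.9844, Δψ = -0.2967, q = Δφ/Δψ = 0.6705 → d_rh = R√(Δφ²+q²Δλ²) = 4390.5 km
Excess = (4390.5 − 4289.9) / 4289.9 = 100.6 / 4289.9 = 2.345% ≈ 2.3%

2.3%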